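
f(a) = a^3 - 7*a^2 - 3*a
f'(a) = 3*a^2 - 14*a - 3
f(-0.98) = -4.72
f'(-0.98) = 13.60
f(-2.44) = -48.88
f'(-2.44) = 49.02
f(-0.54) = -0.58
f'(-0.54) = 5.43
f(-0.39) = 0.05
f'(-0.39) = 2.92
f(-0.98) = -4.72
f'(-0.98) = 13.60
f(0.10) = -0.37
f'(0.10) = -4.37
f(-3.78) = -142.69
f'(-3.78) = 92.79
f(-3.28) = -100.76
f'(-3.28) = 75.20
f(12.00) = 684.00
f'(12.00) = 261.00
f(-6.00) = -450.00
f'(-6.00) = 189.00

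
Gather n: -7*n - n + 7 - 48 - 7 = -8*n - 48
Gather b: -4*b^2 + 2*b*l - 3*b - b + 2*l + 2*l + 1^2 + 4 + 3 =-4*b^2 + b*(2*l - 4) + 4*l + 8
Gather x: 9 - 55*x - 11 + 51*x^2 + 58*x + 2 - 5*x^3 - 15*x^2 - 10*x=-5*x^3 + 36*x^2 - 7*x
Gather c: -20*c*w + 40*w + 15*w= -20*c*w + 55*w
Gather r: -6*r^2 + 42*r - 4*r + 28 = -6*r^2 + 38*r + 28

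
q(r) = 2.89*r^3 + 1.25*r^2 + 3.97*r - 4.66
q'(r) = 8.67*r^2 + 2.5*r + 3.97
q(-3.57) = -134.39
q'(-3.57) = 105.54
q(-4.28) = -225.34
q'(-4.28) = 152.09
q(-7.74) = -1300.55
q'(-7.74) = 504.02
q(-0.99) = -10.17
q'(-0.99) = 9.99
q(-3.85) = -166.34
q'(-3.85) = 122.86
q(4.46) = 294.30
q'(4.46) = 187.58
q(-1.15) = -11.97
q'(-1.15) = 12.56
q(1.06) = 4.39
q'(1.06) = 16.36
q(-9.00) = -2045.95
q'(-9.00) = 683.74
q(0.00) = -4.66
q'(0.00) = 3.97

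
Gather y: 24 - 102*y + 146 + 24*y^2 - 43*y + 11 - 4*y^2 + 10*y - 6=20*y^2 - 135*y + 175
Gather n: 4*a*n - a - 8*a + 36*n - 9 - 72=-9*a + n*(4*a + 36) - 81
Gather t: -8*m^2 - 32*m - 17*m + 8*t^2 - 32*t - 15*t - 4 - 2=-8*m^2 - 49*m + 8*t^2 - 47*t - 6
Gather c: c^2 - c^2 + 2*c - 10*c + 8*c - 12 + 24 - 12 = 0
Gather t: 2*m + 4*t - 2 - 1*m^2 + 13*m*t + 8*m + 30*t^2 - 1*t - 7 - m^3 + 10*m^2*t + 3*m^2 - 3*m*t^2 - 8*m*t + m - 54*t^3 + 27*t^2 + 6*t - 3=-m^3 + 2*m^2 + 11*m - 54*t^3 + t^2*(57 - 3*m) + t*(10*m^2 + 5*m + 9) - 12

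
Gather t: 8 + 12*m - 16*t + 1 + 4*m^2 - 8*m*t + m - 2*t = 4*m^2 + 13*m + t*(-8*m - 18) + 9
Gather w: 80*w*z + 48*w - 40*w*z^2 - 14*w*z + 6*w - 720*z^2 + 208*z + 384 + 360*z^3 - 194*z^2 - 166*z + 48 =w*(-40*z^2 + 66*z + 54) + 360*z^3 - 914*z^2 + 42*z + 432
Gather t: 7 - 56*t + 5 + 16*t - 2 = 10 - 40*t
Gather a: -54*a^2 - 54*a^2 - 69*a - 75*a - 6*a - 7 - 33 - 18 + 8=-108*a^2 - 150*a - 50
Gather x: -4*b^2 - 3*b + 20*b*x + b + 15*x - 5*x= -4*b^2 - 2*b + x*(20*b + 10)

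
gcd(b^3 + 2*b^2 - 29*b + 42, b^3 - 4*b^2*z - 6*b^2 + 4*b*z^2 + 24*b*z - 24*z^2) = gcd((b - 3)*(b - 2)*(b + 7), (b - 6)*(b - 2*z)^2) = 1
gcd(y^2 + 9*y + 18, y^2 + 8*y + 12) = y + 6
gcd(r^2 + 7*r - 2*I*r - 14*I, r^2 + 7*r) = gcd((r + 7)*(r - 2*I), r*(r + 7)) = r + 7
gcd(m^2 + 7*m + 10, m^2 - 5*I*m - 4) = 1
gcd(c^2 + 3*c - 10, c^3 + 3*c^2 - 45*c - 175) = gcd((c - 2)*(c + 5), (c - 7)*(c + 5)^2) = c + 5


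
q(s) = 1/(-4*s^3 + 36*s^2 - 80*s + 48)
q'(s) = (12*s^2 - 72*s + 80)/(-4*s^3 + 36*s^2 - 80*s + 48)^2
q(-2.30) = 0.00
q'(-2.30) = 0.00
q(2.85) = 0.05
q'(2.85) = -0.07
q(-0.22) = 0.01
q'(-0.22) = 0.02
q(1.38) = -0.23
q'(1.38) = 0.18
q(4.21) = 0.02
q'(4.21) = -0.00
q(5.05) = 0.02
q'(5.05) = 0.01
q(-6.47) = 0.00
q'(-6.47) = 0.00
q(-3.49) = 0.00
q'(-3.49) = 0.00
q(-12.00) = 0.00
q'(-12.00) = 0.00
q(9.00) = 0.00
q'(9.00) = 0.00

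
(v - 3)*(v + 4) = v^2 + v - 12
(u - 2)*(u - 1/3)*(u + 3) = u^3 + 2*u^2/3 - 19*u/3 + 2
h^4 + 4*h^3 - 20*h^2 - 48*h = h*(h - 4)*(h + 2)*(h + 6)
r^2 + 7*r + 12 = (r + 3)*(r + 4)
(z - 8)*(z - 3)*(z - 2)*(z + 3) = z^4 - 10*z^3 + 7*z^2 + 90*z - 144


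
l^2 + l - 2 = (l - 1)*(l + 2)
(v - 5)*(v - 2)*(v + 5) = v^3 - 2*v^2 - 25*v + 50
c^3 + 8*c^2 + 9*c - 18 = (c - 1)*(c + 3)*(c + 6)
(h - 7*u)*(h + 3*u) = h^2 - 4*h*u - 21*u^2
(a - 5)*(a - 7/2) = a^2 - 17*a/2 + 35/2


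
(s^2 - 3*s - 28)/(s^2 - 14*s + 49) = (s + 4)/(s - 7)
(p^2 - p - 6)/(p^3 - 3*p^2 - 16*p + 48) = (p + 2)/(p^2 - 16)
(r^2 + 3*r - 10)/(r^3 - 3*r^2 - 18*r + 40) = (r + 5)/(r^2 - r - 20)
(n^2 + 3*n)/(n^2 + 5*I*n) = (n + 3)/(n + 5*I)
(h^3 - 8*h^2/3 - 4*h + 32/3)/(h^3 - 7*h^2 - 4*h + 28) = (h - 8/3)/(h - 7)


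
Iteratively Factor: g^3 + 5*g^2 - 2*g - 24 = (g + 4)*(g^2 + g - 6) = (g + 3)*(g + 4)*(g - 2)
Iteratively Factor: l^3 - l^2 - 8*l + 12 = (l - 2)*(l^2 + l - 6) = (l - 2)^2*(l + 3)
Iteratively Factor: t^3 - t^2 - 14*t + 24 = (t + 4)*(t^2 - 5*t + 6) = (t - 2)*(t + 4)*(t - 3)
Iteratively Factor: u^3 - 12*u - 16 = (u + 2)*(u^2 - 2*u - 8) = (u - 4)*(u + 2)*(u + 2)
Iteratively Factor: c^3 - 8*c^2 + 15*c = (c)*(c^2 - 8*c + 15) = c*(c - 3)*(c - 5)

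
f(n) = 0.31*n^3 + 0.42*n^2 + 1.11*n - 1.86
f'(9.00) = 84.00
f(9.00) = 268.14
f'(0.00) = 1.11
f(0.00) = -1.86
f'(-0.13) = 1.02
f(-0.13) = -2.00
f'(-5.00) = 20.16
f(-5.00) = -35.66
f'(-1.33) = 1.64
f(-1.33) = -3.32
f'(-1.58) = 2.10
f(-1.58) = -3.79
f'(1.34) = 3.91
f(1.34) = 1.13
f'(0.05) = 1.15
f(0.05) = -1.80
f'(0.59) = 1.93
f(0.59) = -1.00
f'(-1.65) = 2.26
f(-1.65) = -3.94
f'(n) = 0.93*n^2 + 0.84*n + 1.11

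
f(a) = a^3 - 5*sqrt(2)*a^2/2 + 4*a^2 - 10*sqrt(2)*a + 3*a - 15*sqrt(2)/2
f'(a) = 3*a^2 - 5*sqrt(2)*a + 8*a - 10*sqrt(2) + 3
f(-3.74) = -14.75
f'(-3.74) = 27.35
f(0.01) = -10.72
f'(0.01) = -11.13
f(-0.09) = -9.60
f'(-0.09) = -11.20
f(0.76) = -18.37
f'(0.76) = -8.70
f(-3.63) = -11.87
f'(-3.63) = 25.02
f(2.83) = -15.75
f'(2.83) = 15.51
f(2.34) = -21.32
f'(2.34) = 7.46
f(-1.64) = 4.50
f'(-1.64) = -4.60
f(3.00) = -12.85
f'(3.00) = 18.64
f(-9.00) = -601.71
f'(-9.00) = 223.50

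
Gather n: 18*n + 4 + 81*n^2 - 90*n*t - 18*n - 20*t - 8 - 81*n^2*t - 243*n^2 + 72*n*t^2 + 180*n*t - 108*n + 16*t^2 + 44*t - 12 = n^2*(-81*t - 162) + n*(72*t^2 + 90*t - 108) + 16*t^2 + 24*t - 16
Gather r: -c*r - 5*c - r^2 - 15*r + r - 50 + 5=-5*c - r^2 + r*(-c - 14) - 45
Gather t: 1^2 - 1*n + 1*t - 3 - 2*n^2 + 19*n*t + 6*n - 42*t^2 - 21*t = -2*n^2 + 5*n - 42*t^2 + t*(19*n - 20) - 2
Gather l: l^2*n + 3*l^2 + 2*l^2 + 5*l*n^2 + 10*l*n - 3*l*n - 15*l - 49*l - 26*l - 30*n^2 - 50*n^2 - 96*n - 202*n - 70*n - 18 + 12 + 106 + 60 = l^2*(n + 5) + l*(5*n^2 + 7*n - 90) - 80*n^2 - 368*n + 160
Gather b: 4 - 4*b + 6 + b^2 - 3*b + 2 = b^2 - 7*b + 12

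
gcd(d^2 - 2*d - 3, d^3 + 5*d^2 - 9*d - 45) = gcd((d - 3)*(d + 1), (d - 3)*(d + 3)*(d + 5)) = d - 3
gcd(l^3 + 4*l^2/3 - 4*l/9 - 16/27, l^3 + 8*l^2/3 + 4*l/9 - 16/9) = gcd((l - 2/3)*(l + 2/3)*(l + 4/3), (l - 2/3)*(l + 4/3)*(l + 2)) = l^2 + 2*l/3 - 8/9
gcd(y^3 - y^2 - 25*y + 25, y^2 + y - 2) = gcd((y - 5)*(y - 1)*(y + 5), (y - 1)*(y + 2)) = y - 1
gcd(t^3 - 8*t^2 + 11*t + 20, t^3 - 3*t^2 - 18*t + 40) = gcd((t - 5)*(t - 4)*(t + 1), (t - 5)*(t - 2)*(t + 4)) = t - 5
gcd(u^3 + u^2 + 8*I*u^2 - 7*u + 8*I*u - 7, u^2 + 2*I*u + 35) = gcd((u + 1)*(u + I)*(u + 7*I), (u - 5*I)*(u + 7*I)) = u + 7*I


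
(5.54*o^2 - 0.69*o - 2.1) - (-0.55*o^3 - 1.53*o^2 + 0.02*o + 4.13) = 0.55*o^3 + 7.07*o^2 - 0.71*o - 6.23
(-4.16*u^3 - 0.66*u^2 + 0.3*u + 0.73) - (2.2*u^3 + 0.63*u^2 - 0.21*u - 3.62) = -6.36*u^3 - 1.29*u^2 + 0.51*u + 4.35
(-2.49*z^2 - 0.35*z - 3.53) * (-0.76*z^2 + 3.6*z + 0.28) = 1.8924*z^4 - 8.698*z^3 + 0.7256*z^2 - 12.806*z - 0.9884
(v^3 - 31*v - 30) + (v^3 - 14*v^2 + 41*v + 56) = 2*v^3 - 14*v^2 + 10*v + 26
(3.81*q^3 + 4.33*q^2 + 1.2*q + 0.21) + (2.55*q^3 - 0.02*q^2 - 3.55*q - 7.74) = 6.36*q^3 + 4.31*q^2 - 2.35*q - 7.53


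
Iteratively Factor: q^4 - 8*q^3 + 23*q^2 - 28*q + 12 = (q - 2)*(q^3 - 6*q^2 + 11*q - 6) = (q - 3)*(q - 2)*(q^2 - 3*q + 2) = (q - 3)*(q - 2)*(q - 1)*(q - 2)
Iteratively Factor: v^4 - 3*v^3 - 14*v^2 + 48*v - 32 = (v + 4)*(v^3 - 7*v^2 + 14*v - 8) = (v - 1)*(v + 4)*(v^2 - 6*v + 8) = (v - 4)*(v - 1)*(v + 4)*(v - 2)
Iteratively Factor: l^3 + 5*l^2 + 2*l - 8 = (l - 1)*(l^2 + 6*l + 8) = (l - 1)*(l + 2)*(l + 4)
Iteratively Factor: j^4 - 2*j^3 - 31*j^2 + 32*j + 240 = (j - 4)*(j^3 + 2*j^2 - 23*j - 60) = (j - 4)*(j + 4)*(j^2 - 2*j - 15) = (j - 4)*(j + 3)*(j + 4)*(j - 5)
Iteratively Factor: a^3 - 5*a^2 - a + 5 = (a - 1)*(a^2 - 4*a - 5) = (a - 1)*(a + 1)*(a - 5)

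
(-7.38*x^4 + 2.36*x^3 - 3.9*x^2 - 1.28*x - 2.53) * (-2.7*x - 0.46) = 19.926*x^5 - 2.9772*x^4 + 9.4444*x^3 + 5.25*x^2 + 7.4198*x + 1.1638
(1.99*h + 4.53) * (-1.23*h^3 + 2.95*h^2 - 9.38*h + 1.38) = -2.4477*h^4 + 0.2986*h^3 - 5.3027*h^2 - 39.7452*h + 6.2514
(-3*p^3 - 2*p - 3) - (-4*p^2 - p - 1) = -3*p^3 + 4*p^2 - p - 2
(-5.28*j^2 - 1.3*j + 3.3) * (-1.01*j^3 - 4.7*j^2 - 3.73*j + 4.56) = 5.3328*j^5 + 26.129*j^4 + 22.4714*j^3 - 34.7378*j^2 - 18.237*j + 15.048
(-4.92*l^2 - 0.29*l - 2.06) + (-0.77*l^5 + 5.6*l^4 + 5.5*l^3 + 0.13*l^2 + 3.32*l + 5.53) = -0.77*l^5 + 5.6*l^4 + 5.5*l^3 - 4.79*l^2 + 3.03*l + 3.47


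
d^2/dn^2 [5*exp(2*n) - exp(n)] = (20*exp(n) - 1)*exp(n)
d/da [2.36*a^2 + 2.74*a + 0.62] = 4.72*a + 2.74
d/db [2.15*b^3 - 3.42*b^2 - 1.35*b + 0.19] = 6.45*b^2 - 6.84*b - 1.35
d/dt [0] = 0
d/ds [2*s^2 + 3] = 4*s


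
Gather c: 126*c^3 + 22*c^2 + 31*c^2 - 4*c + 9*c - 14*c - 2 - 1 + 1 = 126*c^3 + 53*c^2 - 9*c - 2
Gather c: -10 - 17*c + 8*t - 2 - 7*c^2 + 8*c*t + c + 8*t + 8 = -7*c^2 + c*(8*t - 16) + 16*t - 4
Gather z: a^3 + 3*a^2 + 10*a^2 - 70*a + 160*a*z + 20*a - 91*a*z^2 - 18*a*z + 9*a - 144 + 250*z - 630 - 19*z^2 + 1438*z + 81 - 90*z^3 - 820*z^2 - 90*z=a^3 + 13*a^2 - 41*a - 90*z^3 + z^2*(-91*a - 839) + z*(142*a + 1598) - 693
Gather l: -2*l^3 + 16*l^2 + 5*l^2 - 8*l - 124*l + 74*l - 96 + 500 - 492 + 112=-2*l^3 + 21*l^2 - 58*l + 24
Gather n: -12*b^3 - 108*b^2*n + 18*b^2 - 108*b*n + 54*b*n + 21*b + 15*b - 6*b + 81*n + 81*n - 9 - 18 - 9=-12*b^3 + 18*b^2 + 30*b + n*(-108*b^2 - 54*b + 162) - 36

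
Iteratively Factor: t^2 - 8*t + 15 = (t - 3)*(t - 5)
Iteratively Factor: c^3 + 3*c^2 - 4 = (c - 1)*(c^2 + 4*c + 4) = (c - 1)*(c + 2)*(c + 2)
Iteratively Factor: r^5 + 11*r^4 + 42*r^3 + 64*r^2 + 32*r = (r + 1)*(r^4 + 10*r^3 + 32*r^2 + 32*r) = (r + 1)*(r + 2)*(r^3 + 8*r^2 + 16*r) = r*(r + 1)*(r + 2)*(r^2 + 8*r + 16) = r*(r + 1)*(r + 2)*(r + 4)*(r + 4)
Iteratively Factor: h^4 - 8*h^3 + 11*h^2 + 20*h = (h - 5)*(h^3 - 3*h^2 - 4*h) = (h - 5)*(h + 1)*(h^2 - 4*h) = h*(h - 5)*(h + 1)*(h - 4)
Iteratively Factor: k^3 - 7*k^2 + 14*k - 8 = (k - 2)*(k^2 - 5*k + 4) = (k - 2)*(k - 1)*(k - 4)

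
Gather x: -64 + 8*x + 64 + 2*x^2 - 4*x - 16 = 2*x^2 + 4*x - 16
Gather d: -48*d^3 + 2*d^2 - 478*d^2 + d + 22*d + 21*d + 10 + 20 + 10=-48*d^3 - 476*d^2 + 44*d + 40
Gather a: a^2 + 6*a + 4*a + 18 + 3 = a^2 + 10*a + 21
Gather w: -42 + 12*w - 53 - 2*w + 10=10*w - 85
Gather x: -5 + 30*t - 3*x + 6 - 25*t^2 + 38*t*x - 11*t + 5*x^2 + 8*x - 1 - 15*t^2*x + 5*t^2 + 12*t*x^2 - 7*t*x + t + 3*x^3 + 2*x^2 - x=-20*t^2 + 20*t + 3*x^3 + x^2*(12*t + 7) + x*(-15*t^2 + 31*t + 4)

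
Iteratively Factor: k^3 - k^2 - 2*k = (k - 2)*(k^2 + k) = (k - 2)*(k + 1)*(k)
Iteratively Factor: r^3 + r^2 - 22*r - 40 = (r + 4)*(r^2 - 3*r - 10) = (r + 2)*(r + 4)*(r - 5)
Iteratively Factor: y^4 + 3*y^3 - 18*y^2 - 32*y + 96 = (y + 4)*(y^3 - y^2 - 14*y + 24) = (y - 3)*(y + 4)*(y^2 + 2*y - 8) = (y - 3)*(y - 2)*(y + 4)*(y + 4)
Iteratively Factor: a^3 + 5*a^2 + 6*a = (a + 3)*(a^2 + 2*a) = (a + 2)*(a + 3)*(a)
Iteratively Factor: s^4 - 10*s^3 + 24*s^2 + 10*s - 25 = (s - 5)*(s^3 - 5*s^2 - s + 5) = (s - 5)^2*(s^2 - 1) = (s - 5)^2*(s + 1)*(s - 1)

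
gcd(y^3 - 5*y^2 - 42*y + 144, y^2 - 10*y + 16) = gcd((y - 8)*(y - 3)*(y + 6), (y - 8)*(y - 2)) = y - 8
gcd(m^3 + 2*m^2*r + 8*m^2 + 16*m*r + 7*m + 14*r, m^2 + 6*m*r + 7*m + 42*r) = m + 7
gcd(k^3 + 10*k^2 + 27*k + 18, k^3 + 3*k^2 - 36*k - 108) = k^2 + 9*k + 18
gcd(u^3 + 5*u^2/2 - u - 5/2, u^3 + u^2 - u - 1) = u^2 - 1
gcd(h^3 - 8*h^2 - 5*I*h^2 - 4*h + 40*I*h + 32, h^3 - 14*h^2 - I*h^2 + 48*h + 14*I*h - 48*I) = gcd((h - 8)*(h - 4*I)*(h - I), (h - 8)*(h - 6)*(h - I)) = h^2 + h*(-8 - I) + 8*I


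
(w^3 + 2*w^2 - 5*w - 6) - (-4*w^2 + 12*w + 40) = w^3 + 6*w^2 - 17*w - 46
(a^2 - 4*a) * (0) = 0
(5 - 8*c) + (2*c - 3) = 2 - 6*c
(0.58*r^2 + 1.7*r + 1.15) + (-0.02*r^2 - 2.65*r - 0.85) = 0.56*r^2 - 0.95*r + 0.3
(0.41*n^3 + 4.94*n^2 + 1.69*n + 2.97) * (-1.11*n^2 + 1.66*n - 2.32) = -0.4551*n^5 - 4.8028*n^4 + 5.3733*n^3 - 11.9521*n^2 + 1.0094*n - 6.8904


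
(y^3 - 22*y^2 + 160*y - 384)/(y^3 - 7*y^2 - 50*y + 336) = (y - 8)/(y + 7)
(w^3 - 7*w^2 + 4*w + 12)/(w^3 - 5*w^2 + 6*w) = (w^2 - 5*w - 6)/(w*(w - 3))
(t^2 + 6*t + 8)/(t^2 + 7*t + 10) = (t + 4)/(t + 5)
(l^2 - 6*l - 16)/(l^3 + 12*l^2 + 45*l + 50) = (l - 8)/(l^2 + 10*l + 25)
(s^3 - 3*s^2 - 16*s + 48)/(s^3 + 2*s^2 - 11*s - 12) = (s - 4)/(s + 1)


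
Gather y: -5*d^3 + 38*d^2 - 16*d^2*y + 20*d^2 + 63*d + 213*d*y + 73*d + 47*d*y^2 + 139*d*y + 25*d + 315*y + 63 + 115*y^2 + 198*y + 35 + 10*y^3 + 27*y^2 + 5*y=-5*d^3 + 58*d^2 + 161*d + 10*y^3 + y^2*(47*d + 142) + y*(-16*d^2 + 352*d + 518) + 98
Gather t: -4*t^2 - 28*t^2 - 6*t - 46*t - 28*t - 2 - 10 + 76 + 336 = -32*t^2 - 80*t + 400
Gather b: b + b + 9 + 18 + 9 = 2*b + 36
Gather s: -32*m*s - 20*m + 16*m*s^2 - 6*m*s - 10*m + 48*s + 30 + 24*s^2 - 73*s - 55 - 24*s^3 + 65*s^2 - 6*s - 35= -30*m - 24*s^3 + s^2*(16*m + 89) + s*(-38*m - 31) - 60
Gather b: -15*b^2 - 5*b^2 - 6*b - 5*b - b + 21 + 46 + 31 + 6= -20*b^2 - 12*b + 104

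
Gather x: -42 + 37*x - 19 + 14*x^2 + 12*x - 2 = 14*x^2 + 49*x - 63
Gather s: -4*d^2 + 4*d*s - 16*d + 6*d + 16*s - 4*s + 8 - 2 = -4*d^2 - 10*d + s*(4*d + 12) + 6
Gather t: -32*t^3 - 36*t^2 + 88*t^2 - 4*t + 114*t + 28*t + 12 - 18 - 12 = -32*t^3 + 52*t^2 + 138*t - 18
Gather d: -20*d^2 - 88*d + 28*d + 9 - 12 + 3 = -20*d^2 - 60*d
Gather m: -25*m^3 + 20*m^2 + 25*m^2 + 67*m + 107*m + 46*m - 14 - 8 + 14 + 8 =-25*m^3 + 45*m^2 + 220*m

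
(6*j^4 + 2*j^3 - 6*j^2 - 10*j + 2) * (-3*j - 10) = -18*j^5 - 66*j^4 - 2*j^3 + 90*j^2 + 94*j - 20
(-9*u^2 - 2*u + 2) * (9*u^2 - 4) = -81*u^4 - 18*u^3 + 54*u^2 + 8*u - 8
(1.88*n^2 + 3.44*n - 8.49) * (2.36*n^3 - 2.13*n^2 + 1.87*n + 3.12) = 4.4368*n^5 + 4.114*n^4 - 23.848*n^3 + 30.3821*n^2 - 5.1435*n - 26.4888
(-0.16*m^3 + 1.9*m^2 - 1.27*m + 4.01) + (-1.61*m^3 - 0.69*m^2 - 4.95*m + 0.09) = -1.77*m^3 + 1.21*m^2 - 6.22*m + 4.1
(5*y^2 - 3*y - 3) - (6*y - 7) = 5*y^2 - 9*y + 4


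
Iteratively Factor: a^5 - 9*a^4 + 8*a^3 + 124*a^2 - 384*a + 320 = (a - 2)*(a^4 - 7*a^3 - 6*a^2 + 112*a - 160) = (a - 5)*(a - 2)*(a^3 - 2*a^2 - 16*a + 32) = (a - 5)*(a - 2)^2*(a^2 - 16) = (a - 5)*(a - 2)^2*(a + 4)*(a - 4)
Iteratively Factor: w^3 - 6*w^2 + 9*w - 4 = (w - 1)*(w^2 - 5*w + 4) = (w - 4)*(w - 1)*(w - 1)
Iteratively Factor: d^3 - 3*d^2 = (d)*(d^2 - 3*d) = d*(d - 3)*(d)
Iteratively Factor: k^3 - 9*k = (k)*(k^2 - 9) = k*(k + 3)*(k - 3)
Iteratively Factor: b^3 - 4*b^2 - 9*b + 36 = (b - 3)*(b^2 - b - 12) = (b - 3)*(b + 3)*(b - 4)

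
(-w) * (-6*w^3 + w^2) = 6*w^4 - w^3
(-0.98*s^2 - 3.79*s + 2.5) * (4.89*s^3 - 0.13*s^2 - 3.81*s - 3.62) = -4.7922*s^5 - 18.4057*s^4 + 16.4515*s^3 + 17.6625*s^2 + 4.1948*s - 9.05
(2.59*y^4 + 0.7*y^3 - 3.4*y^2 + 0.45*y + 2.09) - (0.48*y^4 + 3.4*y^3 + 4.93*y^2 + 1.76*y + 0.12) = 2.11*y^4 - 2.7*y^3 - 8.33*y^2 - 1.31*y + 1.97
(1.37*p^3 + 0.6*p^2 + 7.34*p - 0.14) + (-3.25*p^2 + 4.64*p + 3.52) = 1.37*p^3 - 2.65*p^2 + 11.98*p + 3.38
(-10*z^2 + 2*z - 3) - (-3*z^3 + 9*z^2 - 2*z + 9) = 3*z^3 - 19*z^2 + 4*z - 12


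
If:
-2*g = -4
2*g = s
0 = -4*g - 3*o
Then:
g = 2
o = -8/3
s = 4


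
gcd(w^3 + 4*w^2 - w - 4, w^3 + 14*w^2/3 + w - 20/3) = w^2 + 3*w - 4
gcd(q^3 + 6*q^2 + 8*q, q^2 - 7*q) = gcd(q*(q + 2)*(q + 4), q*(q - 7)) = q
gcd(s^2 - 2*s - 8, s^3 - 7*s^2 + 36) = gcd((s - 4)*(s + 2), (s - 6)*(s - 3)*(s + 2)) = s + 2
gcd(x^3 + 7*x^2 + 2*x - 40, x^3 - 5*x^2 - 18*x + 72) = x + 4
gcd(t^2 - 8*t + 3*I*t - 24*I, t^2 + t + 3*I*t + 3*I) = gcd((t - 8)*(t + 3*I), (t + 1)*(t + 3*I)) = t + 3*I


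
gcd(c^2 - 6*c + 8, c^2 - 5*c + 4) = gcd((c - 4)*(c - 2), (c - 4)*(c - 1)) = c - 4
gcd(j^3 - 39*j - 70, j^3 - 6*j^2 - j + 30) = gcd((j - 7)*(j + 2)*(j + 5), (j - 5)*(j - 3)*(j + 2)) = j + 2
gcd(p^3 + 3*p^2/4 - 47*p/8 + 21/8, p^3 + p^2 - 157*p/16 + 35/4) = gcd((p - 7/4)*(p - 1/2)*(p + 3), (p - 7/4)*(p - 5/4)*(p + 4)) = p - 7/4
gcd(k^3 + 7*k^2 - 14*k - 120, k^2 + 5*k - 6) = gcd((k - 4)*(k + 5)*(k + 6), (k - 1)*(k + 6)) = k + 6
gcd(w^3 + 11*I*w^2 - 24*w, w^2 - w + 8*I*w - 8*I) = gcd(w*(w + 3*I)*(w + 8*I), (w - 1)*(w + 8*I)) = w + 8*I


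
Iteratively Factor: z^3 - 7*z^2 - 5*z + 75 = (z + 3)*(z^2 - 10*z + 25) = (z - 5)*(z + 3)*(z - 5)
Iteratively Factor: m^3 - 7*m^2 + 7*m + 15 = (m - 3)*(m^2 - 4*m - 5) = (m - 3)*(m + 1)*(m - 5)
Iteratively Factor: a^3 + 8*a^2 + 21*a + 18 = (a + 3)*(a^2 + 5*a + 6) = (a + 2)*(a + 3)*(a + 3)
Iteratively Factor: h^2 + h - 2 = (h + 2)*(h - 1)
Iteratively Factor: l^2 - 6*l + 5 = (l - 5)*(l - 1)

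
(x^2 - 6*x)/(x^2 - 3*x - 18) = x/(x + 3)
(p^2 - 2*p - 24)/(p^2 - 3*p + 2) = (p^2 - 2*p - 24)/(p^2 - 3*p + 2)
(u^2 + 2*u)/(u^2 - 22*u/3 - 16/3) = 3*u*(u + 2)/(3*u^2 - 22*u - 16)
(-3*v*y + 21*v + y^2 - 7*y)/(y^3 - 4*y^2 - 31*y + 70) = (-3*v + y)/(y^2 + 3*y - 10)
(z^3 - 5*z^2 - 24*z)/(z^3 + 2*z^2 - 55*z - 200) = z*(z + 3)/(z^2 + 10*z + 25)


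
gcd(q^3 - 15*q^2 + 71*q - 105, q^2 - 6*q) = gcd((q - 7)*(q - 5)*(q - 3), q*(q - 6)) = 1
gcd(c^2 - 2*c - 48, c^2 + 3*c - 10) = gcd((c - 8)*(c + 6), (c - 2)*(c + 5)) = 1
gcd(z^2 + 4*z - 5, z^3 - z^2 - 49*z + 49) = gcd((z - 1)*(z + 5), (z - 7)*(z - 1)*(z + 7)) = z - 1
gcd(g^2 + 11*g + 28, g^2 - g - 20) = g + 4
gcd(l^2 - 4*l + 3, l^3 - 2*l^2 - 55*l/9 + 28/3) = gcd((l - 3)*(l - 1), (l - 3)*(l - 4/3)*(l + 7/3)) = l - 3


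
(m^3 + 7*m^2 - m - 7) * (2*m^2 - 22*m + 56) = 2*m^5 - 8*m^4 - 100*m^3 + 400*m^2 + 98*m - 392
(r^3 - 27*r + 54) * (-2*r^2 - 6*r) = -2*r^5 - 6*r^4 + 54*r^3 + 54*r^2 - 324*r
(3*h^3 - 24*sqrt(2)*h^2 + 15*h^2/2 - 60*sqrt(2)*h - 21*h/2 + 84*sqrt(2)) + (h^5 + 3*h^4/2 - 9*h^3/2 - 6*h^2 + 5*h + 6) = h^5 + 3*h^4/2 - 3*h^3/2 - 24*sqrt(2)*h^2 + 3*h^2/2 - 60*sqrt(2)*h - 11*h/2 + 6 + 84*sqrt(2)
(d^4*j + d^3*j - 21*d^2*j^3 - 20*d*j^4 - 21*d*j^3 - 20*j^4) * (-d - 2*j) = -d^5*j - 2*d^4*j^2 - d^4*j + 21*d^3*j^3 - 2*d^3*j^2 + 62*d^2*j^4 + 21*d^2*j^3 + 40*d*j^5 + 62*d*j^4 + 40*j^5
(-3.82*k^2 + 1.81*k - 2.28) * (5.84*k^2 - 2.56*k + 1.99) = -22.3088*k^4 + 20.3496*k^3 - 25.5506*k^2 + 9.4387*k - 4.5372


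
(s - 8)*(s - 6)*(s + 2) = s^3 - 12*s^2 + 20*s + 96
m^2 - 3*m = m*(m - 3)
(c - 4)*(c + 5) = c^2 + c - 20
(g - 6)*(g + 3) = g^2 - 3*g - 18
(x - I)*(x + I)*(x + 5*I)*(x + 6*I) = x^4 + 11*I*x^3 - 29*x^2 + 11*I*x - 30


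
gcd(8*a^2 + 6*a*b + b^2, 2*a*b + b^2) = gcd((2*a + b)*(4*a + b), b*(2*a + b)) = 2*a + b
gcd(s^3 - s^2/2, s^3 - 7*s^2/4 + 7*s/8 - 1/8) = s - 1/2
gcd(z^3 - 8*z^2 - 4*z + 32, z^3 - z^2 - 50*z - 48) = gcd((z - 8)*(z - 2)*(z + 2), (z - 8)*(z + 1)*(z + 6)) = z - 8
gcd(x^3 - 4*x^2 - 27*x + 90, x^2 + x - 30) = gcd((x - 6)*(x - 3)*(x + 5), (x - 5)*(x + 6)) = 1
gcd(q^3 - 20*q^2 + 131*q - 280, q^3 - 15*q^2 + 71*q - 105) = q^2 - 12*q + 35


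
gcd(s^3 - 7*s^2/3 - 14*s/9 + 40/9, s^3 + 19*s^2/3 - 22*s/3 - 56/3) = s^2 - 2*s/3 - 8/3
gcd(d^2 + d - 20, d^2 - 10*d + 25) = 1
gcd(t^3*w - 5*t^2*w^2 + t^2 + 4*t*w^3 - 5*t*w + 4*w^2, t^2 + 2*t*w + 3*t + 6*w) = 1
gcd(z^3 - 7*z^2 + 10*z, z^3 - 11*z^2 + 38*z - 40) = z^2 - 7*z + 10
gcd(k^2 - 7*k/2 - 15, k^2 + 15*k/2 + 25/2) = k + 5/2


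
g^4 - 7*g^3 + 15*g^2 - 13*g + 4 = (g - 4)*(g - 1)^3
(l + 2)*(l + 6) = l^2 + 8*l + 12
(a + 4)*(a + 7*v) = a^2 + 7*a*v + 4*a + 28*v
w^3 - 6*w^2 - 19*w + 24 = (w - 8)*(w - 1)*(w + 3)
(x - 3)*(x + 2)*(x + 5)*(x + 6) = x^4 + 10*x^3 + 13*x^2 - 96*x - 180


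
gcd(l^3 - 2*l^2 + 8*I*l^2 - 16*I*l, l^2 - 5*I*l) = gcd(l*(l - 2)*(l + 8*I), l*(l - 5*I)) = l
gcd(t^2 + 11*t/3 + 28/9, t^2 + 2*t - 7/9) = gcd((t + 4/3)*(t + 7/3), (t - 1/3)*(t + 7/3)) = t + 7/3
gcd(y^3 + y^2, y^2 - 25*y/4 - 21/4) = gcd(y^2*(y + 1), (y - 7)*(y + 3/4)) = 1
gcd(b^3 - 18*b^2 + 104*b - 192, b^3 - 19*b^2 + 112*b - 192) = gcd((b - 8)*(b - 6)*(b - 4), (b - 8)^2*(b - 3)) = b - 8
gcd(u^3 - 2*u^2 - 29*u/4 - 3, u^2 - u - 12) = u - 4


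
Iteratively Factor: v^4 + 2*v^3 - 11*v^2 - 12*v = (v)*(v^3 + 2*v^2 - 11*v - 12) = v*(v - 3)*(v^2 + 5*v + 4) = v*(v - 3)*(v + 1)*(v + 4)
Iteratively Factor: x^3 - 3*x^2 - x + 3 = (x - 1)*(x^2 - 2*x - 3) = (x - 3)*(x - 1)*(x + 1)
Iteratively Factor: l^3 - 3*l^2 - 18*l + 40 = (l + 4)*(l^2 - 7*l + 10) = (l - 5)*(l + 4)*(l - 2)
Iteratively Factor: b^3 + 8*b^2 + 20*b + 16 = (b + 4)*(b^2 + 4*b + 4) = (b + 2)*(b + 4)*(b + 2)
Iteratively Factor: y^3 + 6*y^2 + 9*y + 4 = (y + 4)*(y^2 + 2*y + 1) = (y + 1)*(y + 4)*(y + 1)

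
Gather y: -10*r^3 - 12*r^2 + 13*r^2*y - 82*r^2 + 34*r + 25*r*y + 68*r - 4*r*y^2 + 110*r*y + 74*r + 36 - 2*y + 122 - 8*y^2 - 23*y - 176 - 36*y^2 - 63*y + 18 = -10*r^3 - 94*r^2 + 176*r + y^2*(-4*r - 44) + y*(13*r^2 + 135*r - 88)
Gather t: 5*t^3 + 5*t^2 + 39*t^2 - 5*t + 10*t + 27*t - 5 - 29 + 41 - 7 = 5*t^3 + 44*t^2 + 32*t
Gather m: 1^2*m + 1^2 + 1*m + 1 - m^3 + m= -m^3 + 3*m + 2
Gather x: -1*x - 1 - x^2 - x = -x^2 - 2*x - 1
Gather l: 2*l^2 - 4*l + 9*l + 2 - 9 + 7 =2*l^2 + 5*l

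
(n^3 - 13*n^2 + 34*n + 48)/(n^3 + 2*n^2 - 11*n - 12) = (n^2 - 14*n + 48)/(n^2 + n - 12)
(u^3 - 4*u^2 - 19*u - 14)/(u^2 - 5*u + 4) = (u^3 - 4*u^2 - 19*u - 14)/(u^2 - 5*u + 4)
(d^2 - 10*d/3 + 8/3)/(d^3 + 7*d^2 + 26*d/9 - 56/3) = 3*(d - 2)/(3*d^2 + 25*d + 42)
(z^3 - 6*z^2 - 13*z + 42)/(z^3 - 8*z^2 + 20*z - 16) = (z^2 - 4*z - 21)/(z^2 - 6*z + 8)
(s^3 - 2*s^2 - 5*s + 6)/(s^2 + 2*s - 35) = (s^3 - 2*s^2 - 5*s + 6)/(s^2 + 2*s - 35)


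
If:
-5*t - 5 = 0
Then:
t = -1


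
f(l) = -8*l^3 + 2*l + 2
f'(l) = 2 - 24*l^2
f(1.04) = -4.92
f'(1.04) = -23.96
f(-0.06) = 1.88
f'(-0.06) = 1.91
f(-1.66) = 35.27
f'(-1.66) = -64.13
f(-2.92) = 195.34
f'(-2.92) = -202.63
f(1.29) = -12.59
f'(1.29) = -37.94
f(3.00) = -208.00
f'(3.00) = -214.00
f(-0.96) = 7.16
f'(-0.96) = -20.12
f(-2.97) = 205.64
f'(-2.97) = -209.70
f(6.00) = -1714.00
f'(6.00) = -862.00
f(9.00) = -5812.00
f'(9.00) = -1942.00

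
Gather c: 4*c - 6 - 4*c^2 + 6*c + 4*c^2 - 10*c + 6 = 0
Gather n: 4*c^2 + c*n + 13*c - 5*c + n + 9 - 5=4*c^2 + 8*c + n*(c + 1) + 4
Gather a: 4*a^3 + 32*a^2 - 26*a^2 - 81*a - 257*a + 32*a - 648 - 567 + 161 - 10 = 4*a^3 + 6*a^2 - 306*a - 1064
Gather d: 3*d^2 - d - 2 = 3*d^2 - d - 2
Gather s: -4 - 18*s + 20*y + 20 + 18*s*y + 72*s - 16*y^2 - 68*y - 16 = s*(18*y + 54) - 16*y^2 - 48*y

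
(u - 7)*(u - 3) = u^2 - 10*u + 21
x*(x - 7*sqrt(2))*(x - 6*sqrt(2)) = x^3 - 13*sqrt(2)*x^2 + 84*x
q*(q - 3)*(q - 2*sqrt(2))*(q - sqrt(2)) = q^4 - 3*sqrt(2)*q^3 - 3*q^3 + 4*q^2 + 9*sqrt(2)*q^2 - 12*q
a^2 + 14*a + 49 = (a + 7)^2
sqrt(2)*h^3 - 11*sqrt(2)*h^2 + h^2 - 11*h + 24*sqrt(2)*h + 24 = (h - 8)*(h - 3)*(sqrt(2)*h + 1)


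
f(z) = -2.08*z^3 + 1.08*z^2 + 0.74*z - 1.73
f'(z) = -6.24*z^2 + 2.16*z + 0.74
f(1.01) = -2.02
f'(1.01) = -3.44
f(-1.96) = 16.63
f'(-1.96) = -27.47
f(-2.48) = 34.80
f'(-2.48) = -43.00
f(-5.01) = 283.23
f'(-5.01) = -166.71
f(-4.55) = 213.19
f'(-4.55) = -138.27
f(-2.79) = 49.78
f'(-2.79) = -53.86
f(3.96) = -111.03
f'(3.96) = -88.56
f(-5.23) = 321.50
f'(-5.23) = -181.24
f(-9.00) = 1595.41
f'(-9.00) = -524.14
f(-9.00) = 1595.41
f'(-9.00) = -524.14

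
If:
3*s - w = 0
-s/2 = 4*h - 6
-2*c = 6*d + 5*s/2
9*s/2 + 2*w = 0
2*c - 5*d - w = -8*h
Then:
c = -36/11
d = 12/11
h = 3/2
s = 0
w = 0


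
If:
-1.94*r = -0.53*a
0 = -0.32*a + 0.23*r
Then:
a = 0.00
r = 0.00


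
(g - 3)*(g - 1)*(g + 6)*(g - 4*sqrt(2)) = g^4 - 4*sqrt(2)*g^3 + 2*g^3 - 21*g^2 - 8*sqrt(2)*g^2 + 18*g + 84*sqrt(2)*g - 72*sqrt(2)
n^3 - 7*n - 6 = (n - 3)*(n + 1)*(n + 2)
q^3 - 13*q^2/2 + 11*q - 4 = (q - 4)*(q - 2)*(q - 1/2)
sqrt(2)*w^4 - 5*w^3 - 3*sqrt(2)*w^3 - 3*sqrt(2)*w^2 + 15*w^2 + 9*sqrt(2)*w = w*(w - 3)*(w - 3*sqrt(2))*(sqrt(2)*w + 1)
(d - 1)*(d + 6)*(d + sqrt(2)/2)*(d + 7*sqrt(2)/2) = d^4 + 5*d^3 + 4*sqrt(2)*d^3 - 5*d^2/2 + 20*sqrt(2)*d^2 - 24*sqrt(2)*d + 35*d/2 - 21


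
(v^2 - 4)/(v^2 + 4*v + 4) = (v - 2)/(v + 2)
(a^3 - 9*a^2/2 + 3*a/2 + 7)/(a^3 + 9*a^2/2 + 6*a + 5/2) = (2*a^2 - 11*a + 14)/(2*a^2 + 7*a + 5)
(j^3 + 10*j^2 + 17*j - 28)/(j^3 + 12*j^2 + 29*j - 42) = (j + 4)/(j + 6)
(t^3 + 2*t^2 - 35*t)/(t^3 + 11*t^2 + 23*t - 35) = t*(t - 5)/(t^2 + 4*t - 5)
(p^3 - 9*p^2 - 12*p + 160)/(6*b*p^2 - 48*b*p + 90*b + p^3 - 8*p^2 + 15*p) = (p^2 - 4*p - 32)/(6*b*p - 18*b + p^2 - 3*p)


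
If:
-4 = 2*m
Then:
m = -2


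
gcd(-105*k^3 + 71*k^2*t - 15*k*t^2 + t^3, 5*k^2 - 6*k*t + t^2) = -5*k + t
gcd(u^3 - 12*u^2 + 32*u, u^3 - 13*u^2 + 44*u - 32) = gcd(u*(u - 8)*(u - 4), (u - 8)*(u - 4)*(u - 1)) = u^2 - 12*u + 32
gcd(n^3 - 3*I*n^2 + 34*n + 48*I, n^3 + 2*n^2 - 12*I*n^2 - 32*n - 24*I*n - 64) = n - 8*I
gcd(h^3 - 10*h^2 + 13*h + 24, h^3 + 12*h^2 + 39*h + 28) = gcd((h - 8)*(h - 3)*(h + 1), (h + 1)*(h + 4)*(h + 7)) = h + 1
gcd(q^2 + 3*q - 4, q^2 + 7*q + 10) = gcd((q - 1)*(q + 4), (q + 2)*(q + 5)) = 1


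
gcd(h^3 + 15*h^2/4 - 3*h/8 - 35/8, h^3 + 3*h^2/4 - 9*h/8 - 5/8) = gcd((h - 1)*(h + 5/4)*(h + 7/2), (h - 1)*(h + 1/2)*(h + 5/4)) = h^2 + h/4 - 5/4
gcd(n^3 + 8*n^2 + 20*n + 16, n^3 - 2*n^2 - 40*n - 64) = n^2 + 6*n + 8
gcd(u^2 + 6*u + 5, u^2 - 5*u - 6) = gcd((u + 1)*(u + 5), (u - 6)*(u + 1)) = u + 1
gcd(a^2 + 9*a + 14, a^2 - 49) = a + 7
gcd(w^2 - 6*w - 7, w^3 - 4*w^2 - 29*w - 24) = w + 1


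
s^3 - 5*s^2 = s^2*(s - 5)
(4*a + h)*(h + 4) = 4*a*h + 16*a + h^2 + 4*h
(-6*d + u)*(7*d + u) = -42*d^2 + d*u + u^2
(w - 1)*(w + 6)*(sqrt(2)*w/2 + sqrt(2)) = sqrt(2)*w^3/2 + 7*sqrt(2)*w^2/2 + 2*sqrt(2)*w - 6*sqrt(2)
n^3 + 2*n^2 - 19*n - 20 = (n - 4)*(n + 1)*(n + 5)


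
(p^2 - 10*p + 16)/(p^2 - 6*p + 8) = (p - 8)/(p - 4)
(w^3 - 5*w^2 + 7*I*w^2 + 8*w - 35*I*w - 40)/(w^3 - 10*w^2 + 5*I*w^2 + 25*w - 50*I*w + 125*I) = (w^2 + 7*I*w + 8)/(w^2 + 5*w*(-1 + I) - 25*I)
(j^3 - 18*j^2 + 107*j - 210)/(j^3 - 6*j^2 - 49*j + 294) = (j - 5)/(j + 7)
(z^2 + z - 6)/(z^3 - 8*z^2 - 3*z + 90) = (z - 2)/(z^2 - 11*z + 30)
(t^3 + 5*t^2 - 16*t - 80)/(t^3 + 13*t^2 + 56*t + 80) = (t - 4)/(t + 4)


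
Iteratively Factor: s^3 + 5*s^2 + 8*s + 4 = (s + 2)*(s^2 + 3*s + 2) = (s + 2)^2*(s + 1)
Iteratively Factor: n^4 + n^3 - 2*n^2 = (n + 2)*(n^3 - n^2) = n*(n + 2)*(n^2 - n) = n^2*(n + 2)*(n - 1)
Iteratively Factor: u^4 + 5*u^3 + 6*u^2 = (u + 3)*(u^3 + 2*u^2) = u*(u + 3)*(u^2 + 2*u) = u*(u + 2)*(u + 3)*(u)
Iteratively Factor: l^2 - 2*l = (l)*(l - 2)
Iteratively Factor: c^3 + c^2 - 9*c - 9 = (c + 3)*(c^2 - 2*c - 3) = (c - 3)*(c + 3)*(c + 1)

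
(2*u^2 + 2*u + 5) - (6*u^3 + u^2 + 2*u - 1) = -6*u^3 + u^2 + 6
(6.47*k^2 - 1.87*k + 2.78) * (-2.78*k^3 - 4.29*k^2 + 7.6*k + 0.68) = -17.9866*k^5 - 22.5577*k^4 + 49.4659*k^3 - 21.7386*k^2 + 19.8564*k + 1.8904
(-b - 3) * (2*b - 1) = -2*b^2 - 5*b + 3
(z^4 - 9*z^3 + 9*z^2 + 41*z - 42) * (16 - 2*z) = -2*z^5 + 34*z^4 - 162*z^3 + 62*z^2 + 740*z - 672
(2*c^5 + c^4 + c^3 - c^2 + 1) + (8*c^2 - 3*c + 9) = 2*c^5 + c^4 + c^3 + 7*c^2 - 3*c + 10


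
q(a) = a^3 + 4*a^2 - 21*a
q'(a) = 3*a^2 + 8*a - 21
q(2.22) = -15.97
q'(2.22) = 11.55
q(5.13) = 132.54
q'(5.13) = 98.99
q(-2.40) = 59.62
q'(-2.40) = -22.92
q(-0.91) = 21.67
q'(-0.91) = -25.80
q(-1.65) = 41.05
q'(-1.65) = -26.03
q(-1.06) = 25.56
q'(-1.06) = -26.11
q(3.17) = 5.48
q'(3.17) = 34.51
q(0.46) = -8.72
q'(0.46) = -16.69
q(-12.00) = -900.00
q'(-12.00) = 315.00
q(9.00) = 864.00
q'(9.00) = 294.00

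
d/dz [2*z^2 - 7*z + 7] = 4*z - 7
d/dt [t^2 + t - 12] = 2*t + 1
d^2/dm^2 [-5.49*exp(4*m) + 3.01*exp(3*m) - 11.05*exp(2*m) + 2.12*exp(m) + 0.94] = (-87.84*exp(3*m) + 27.09*exp(2*m) - 44.2*exp(m) + 2.12)*exp(m)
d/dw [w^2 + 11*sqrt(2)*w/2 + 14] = 2*w + 11*sqrt(2)/2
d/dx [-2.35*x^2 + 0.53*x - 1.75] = 0.53 - 4.7*x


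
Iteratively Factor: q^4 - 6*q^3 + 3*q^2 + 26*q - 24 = (q - 1)*(q^3 - 5*q^2 - 2*q + 24) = (q - 4)*(q - 1)*(q^2 - q - 6) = (q - 4)*(q - 1)*(q + 2)*(q - 3)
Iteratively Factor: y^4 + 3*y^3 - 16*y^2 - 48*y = (y - 4)*(y^3 + 7*y^2 + 12*y) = y*(y - 4)*(y^2 + 7*y + 12) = y*(y - 4)*(y + 3)*(y + 4)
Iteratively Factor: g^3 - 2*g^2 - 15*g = (g - 5)*(g^2 + 3*g) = (g - 5)*(g + 3)*(g)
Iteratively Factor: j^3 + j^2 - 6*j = (j + 3)*(j^2 - 2*j) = (j - 2)*(j + 3)*(j)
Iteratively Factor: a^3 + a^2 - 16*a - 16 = (a - 4)*(a^2 + 5*a + 4) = (a - 4)*(a + 1)*(a + 4)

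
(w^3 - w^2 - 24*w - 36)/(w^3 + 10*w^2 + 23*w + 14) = (w^2 - 3*w - 18)/(w^2 + 8*w + 7)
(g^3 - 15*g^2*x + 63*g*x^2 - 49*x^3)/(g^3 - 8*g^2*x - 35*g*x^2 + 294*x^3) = (g - x)/(g + 6*x)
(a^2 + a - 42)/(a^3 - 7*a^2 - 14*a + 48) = (a^2 + a - 42)/(a^3 - 7*a^2 - 14*a + 48)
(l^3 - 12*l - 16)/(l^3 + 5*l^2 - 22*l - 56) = (l + 2)/(l + 7)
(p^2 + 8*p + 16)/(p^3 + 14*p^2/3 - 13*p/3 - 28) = 3*(p + 4)/(3*p^2 + 2*p - 21)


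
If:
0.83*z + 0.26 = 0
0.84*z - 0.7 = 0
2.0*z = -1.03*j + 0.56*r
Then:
No Solution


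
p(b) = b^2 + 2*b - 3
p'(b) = 2*b + 2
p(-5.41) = 15.45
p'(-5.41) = -8.82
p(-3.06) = 0.24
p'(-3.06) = -4.12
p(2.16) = 5.99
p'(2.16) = 6.32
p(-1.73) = -3.47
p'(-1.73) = -1.46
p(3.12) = 12.97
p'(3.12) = 8.24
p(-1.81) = -3.34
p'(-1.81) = -1.62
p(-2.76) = -0.90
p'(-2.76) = -3.52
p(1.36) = 1.57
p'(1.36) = 4.72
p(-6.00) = 21.00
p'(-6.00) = -10.00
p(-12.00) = 117.00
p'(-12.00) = -22.00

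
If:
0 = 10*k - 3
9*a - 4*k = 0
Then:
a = 2/15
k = 3/10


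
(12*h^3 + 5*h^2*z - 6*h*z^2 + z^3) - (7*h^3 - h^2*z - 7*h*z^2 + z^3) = 5*h^3 + 6*h^2*z + h*z^2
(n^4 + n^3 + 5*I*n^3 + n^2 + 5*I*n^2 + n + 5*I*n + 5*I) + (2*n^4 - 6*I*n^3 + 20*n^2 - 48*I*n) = 3*n^4 + n^3 - I*n^3 + 21*n^2 + 5*I*n^2 + n - 43*I*n + 5*I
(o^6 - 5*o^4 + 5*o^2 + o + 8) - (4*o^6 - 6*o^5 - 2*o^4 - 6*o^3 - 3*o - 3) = -3*o^6 + 6*o^5 - 3*o^4 + 6*o^3 + 5*o^2 + 4*o + 11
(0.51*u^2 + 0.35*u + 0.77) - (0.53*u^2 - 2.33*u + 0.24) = -0.02*u^2 + 2.68*u + 0.53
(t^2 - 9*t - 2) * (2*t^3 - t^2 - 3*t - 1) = 2*t^5 - 19*t^4 + 2*t^3 + 28*t^2 + 15*t + 2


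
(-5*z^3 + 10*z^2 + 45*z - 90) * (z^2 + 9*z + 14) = -5*z^5 - 35*z^4 + 65*z^3 + 455*z^2 - 180*z - 1260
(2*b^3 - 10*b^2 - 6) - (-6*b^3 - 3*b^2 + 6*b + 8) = 8*b^3 - 7*b^2 - 6*b - 14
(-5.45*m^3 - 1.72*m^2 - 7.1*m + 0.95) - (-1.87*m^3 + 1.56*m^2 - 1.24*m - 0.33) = -3.58*m^3 - 3.28*m^2 - 5.86*m + 1.28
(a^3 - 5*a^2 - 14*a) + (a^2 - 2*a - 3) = a^3 - 4*a^2 - 16*a - 3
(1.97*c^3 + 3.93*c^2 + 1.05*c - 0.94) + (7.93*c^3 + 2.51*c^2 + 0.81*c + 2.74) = 9.9*c^3 + 6.44*c^2 + 1.86*c + 1.8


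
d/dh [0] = 0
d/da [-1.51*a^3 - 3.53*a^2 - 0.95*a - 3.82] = -4.53*a^2 - 7.06*a - 0.95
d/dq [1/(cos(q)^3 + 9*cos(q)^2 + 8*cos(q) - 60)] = (3*cos(q)^2 + 18*cos(q) + 8)*sin(q)/(cos(q)^3 + 9*cos(q)^2 + 8*cos(q) - 60)^2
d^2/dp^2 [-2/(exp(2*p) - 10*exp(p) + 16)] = 4*(-4*(exp(p) - 5)^2*exp(p) + (2*exp(p) - 5)*(exp(2*p) - 10*exp(p) + 16))*exp(p)/(exp(2*p) - 10*exp(p) + 16)^3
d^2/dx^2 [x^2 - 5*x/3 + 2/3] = 2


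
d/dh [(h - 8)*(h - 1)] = 2*h - 9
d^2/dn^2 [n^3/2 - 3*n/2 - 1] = 3*n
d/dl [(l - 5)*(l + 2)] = 2*l - 3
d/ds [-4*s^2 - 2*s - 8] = -8*s - 2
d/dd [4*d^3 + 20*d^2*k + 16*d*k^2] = 12*d^2 + 40*d*k + 16*k^2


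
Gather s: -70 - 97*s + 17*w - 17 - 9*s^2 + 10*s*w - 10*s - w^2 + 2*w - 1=-9*s^2 + s*(10*w - 107) - w^2 + 19*w - 88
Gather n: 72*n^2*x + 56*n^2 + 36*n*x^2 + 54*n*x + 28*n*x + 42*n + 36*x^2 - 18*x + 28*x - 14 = n^2*(72*x + 56) + n*(36*x^2 + 82*x + 42) + 36*x^2 + 10*x - 14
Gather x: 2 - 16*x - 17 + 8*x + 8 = -8*x - 7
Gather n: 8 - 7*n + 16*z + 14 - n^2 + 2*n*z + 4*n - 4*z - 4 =-n^2 + n*(2*z - 3) + 12*z + 18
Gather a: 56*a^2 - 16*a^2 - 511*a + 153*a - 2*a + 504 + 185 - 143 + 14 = 40*a^2 - 360*a + 560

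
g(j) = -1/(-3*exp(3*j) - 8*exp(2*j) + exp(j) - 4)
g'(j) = -(9*exp(3*j) + 16*exp(2*j) - exp(j))/(-3*exp(3*j) - 8*exp(2*j) + exp(j) - 4)^2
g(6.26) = 0.00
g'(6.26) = -0.00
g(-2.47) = 0.25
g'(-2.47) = -0.00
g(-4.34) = 0.25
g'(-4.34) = 0.00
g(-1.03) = 0.21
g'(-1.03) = -0.09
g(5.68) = 0.00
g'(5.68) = -0.00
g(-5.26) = 0.25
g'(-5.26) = 0.00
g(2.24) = 0.00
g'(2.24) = -0.00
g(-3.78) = 0.25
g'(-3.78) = 0.00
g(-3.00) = 0.25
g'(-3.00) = 0.00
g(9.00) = 0.00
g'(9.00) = 0.00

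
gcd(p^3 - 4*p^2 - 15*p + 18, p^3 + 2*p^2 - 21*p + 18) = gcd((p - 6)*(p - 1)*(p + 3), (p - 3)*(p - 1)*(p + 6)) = p - 1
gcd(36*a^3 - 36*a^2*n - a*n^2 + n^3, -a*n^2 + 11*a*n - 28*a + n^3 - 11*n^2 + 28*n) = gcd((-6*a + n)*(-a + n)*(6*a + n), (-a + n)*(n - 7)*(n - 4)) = a - n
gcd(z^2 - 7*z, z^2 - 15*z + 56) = z - 7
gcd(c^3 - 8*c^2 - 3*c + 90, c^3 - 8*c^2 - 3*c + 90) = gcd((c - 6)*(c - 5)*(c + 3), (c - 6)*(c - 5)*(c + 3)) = c^3 - 8*c^2 - 3*c + 90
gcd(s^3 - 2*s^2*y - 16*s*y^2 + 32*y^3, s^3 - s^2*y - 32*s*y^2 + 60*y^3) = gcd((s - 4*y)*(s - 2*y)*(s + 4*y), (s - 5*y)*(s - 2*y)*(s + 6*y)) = -s + 2*y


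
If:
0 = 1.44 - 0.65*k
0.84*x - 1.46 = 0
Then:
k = 2.22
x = 1.74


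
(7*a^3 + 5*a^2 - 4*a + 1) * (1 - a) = -7*a^4 + 2*a^3 + 9*a^2 - 5*a + 1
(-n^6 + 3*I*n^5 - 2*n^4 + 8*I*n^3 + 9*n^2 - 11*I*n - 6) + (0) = -n^6 + 3*I*n^5 - 2*n^4 + 8*I*n^3 + 9*n^2 - 11*I*n - 6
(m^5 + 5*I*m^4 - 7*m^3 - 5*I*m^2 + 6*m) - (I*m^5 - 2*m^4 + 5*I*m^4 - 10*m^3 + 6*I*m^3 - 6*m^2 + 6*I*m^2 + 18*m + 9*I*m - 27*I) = m^5 - I*m^5 + 2*m^4 + 3*m^3 - 6*I*m^3 + 6*m^2 - 11*I*m^2 - 12*m - 9*I*m + 27*I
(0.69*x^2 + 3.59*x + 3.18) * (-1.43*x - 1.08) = -0.9867*x^3 - 5.8789*x^2 - 8.4246*x - 3.4344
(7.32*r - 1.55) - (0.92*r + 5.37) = 6.4*r - 6.92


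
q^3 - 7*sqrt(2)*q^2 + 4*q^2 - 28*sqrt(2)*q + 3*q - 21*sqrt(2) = (q + 1)*(q + 3)*(q - 7*sqrt(2))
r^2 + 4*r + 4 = (r + 2)^2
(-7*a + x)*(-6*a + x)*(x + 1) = 42*a^2*x + 42*a^2 - 13*a*x^2 - 13*a*x + x^3 + x^2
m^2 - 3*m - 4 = (m - 4)*(m + 1)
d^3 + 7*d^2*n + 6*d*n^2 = d*(d + n)*(d + 6*n)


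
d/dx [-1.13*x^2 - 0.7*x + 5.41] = -2.26*x - 0.7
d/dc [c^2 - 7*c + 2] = 2*c - 7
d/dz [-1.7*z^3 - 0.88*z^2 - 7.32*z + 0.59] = -5.1*z^2 - 1.76*z - 7.32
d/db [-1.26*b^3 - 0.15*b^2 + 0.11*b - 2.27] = -3.78*b^2 - 0.3*b + 0.11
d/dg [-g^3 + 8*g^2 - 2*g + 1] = -3*g^2 + 16*g - 2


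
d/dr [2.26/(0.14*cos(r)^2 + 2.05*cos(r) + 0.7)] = (0.6328*cos(r) + 4.633)*sin(r)/(0.14*cos(r)^2 + 2.05*cos(r) + 0.7)^2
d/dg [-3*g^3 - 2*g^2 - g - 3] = -9*g^2 - 4*g - 1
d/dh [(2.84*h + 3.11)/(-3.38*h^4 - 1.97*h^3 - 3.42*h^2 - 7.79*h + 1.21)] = (28.7976*h^4 + 53.2368*h^3 + 28.0929*h^2 + 21.2724*h + 27.6633)/(11.4244*h^8 + 13.3172*h^7 + 27.0001*h^6 + 66.1352*h^5 + 34.2094*h^4 + 48.5162*h^3 + 52.4077*h^2 - 18.8518*h + 1.4641)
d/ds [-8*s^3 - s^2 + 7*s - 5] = -24*s^2 - 2*s + 7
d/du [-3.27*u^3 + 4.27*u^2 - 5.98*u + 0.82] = -9.81*u^2 + 8.54*u - 5.98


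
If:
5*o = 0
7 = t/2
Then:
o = 0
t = 14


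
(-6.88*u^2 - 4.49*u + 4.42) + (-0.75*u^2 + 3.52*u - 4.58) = -7.63*u^2 - 0.97*u - 0.16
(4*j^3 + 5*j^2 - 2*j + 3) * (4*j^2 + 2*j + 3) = 16*j^5 + 28*j^4 + 14*j^3 + 23*j^2 + 9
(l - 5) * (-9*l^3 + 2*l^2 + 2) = -9*l^4 + 47*l^3 - 10*l^2 + 2*l - 10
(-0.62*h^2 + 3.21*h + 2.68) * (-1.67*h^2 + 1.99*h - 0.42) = 1.0354*h^4 - 6.5945*h^3 + 2.1727*h^2 + 3.985*h - 1.1256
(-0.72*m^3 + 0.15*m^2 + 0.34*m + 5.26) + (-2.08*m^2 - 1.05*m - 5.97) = -0.72*m^3 - 1.93*m^2 - 0.71*m - 0.71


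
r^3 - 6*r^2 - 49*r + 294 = (r - 7)*(r - 6)*(r + 7)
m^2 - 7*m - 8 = (m - 8)*(m + 1)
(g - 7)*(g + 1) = g^2 - 6*g - 7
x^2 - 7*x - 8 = (x - 8)*(x + 1)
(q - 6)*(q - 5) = q^2 - 11*q + 30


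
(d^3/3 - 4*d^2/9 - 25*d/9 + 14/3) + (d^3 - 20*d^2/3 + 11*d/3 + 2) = 4*d^3/3 - 64*d^2/9 + 8*d/9 + 20/3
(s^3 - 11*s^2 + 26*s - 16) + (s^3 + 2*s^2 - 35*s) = 2*s^3 - 9*s^2 - 9*s - 16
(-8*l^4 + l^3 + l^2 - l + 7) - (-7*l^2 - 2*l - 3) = -8*l^4 + l^3 + 8*l^2 + l + 10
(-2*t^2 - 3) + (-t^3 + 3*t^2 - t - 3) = -t^3 + t^2 - t - 6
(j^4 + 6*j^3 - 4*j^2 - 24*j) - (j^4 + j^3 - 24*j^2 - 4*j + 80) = 5*j^3 + 20*j^2 - 20*j - 80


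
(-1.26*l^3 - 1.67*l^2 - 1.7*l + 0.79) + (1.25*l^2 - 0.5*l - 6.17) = -1.26*l^3 - 0.42*l^2 - 2.2*l - 5.38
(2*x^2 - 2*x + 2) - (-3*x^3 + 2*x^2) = 3*x^3 - 2*x + 2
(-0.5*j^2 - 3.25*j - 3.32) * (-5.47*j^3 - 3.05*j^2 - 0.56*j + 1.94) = 2.735*j^5 + 19.3025*j^4 + 28.3529*j^3 + 10.976*j^2 - 4.4458*j - 6.4408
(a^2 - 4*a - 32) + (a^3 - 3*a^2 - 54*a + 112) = a^3 - 2*a^2 - 58*a + 80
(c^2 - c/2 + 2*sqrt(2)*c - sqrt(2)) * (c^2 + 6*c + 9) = c^4 + 2*sqrt(2)*c^3 + 11*c^3/2 + 6*c^2 + 11*sqrt(2)*c^2 - 9*c/2 + 12*sqrt(2)*c - 9*sqrt(2)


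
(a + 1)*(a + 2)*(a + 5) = a^3 + 8*a^2 + 17*a + 10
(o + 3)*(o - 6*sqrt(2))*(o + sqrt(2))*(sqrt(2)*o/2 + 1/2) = sqrt(2)*o^4/2 - 9*o^3/2 + 3*sqrt(2)*o^3/2 - 27*o^2/2 - 17*sqrt(2)*o^2/2 - 51*sqrt(2)*o/2 - 6*o - 18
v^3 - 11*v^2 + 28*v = v*(v - 7)*(v - 4)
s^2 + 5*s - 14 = (s - 2)*(s + 7)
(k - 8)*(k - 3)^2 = k^3 - 14*k^2 + 57*k - 72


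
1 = 1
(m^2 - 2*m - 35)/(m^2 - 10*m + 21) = (m + 5)/(m - 3)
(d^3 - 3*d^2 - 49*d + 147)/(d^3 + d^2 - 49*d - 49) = (d - 3)/(d + 1)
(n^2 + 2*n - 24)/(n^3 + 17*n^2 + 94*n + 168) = (n - 4)/(n^2 + 11*n + 28)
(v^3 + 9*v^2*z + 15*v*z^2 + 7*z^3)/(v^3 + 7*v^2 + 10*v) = (v^3 + 9*v^2*z + 15*v*z^2 + 7*z^3)/(v*(v^2 + 7*v + 10))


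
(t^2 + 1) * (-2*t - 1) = -2*t^3 - t^2 - 2*t - 1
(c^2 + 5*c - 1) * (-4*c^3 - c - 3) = -4*c^5 - 20*c^4 + 3*c^3 - 8*c^2 - 14*c + 3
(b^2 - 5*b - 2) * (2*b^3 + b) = 2*b^5 - 10*b^4 - 3*b^3 - 5*b^2 - 2*b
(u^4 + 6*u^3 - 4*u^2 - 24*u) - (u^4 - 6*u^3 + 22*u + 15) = 12*u^3 - 4*u^2 - 46*u - 15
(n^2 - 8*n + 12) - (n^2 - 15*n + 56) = 7*n - 44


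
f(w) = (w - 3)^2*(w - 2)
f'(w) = (w - 3)^2 + (w - 2)*(2*w - 6) = (w - 3)*(3*w - 7)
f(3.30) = 0.12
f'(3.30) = 0.87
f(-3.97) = -290.03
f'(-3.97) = 131.80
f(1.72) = -0.46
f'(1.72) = 2.36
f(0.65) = -7.46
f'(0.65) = 11.87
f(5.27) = 16.85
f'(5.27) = 20.00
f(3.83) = 1.26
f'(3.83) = 3.73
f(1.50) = -1.12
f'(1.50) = 3.75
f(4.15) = 2.84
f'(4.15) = 6.27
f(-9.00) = -1584.00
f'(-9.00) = 408.00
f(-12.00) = -3150.00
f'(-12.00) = 645.00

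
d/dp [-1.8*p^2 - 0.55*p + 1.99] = -3.6*p - 0.55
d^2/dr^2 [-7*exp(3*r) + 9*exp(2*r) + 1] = (36 - 63*exp(r))*exp(2*r)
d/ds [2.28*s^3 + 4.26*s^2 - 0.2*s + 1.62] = 6.84*s^2 + 8.52*s - 0.2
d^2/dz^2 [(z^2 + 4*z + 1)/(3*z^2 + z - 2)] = 2*(33*z^3 + 45*z^2 + 81*z + 19)/(27*z^6 + 27*z^5 - 45*z^4 - 35*z^3 + 30*z^2 + 12*z - 8)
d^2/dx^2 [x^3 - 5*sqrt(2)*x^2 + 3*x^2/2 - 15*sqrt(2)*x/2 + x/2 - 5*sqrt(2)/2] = 6*x - 10*sqrt(2) + 3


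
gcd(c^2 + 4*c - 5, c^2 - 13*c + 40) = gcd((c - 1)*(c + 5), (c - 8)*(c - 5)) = 1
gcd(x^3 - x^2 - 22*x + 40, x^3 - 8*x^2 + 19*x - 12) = x - 4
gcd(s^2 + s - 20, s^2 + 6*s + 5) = s + 5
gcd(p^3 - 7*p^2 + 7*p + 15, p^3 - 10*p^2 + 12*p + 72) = 1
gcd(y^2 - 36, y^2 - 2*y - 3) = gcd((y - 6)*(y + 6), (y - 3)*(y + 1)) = 1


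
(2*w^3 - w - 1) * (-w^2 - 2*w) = -2*w^5 - 4*w^4 + w^3 + 3*w^2 + 2*w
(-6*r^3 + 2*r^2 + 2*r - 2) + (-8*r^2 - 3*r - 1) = -6*r^3 - 6*r^2 - r - 3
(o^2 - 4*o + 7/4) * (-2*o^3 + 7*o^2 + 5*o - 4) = -2*o^5 + 15*o^4 - 53*o^3/2 - 47*o^2/4 + 99*o/4 - 7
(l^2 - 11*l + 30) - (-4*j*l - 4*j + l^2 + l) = 4*j*l + 4*j - 12*l + 30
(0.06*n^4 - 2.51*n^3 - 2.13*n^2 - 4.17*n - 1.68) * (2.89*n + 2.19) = 0.1734*n^5 - 7.1225*n^4 - 11.6526*n^3 - 16.716*n^2 - 13.9875*n - 3.6792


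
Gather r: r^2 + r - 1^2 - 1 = r^2 + r - 2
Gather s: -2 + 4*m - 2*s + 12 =4*m - 2*s + 10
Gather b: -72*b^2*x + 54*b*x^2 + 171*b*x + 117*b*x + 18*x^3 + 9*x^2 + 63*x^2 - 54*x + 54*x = -72*b^2*x + b*(54*x^2 + 288*x) + 18*x^3 + 72*x^2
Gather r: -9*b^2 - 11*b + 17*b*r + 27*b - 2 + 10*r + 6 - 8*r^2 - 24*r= -9*b^2 + 16*b - 8*r^2 + r*(17*b - 14) + 4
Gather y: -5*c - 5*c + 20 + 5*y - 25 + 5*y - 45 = -10*c + 10*y - 50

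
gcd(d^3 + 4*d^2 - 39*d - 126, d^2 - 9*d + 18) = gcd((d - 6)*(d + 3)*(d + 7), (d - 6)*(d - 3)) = d - 6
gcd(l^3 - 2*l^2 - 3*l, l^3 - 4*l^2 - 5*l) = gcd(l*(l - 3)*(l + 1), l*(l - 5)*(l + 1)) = l^2 + l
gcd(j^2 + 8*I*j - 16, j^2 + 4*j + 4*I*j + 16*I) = j + 4*I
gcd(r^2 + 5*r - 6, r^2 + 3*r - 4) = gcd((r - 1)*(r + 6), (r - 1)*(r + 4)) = r - 1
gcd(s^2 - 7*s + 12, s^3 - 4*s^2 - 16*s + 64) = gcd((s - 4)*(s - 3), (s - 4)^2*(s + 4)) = s - 4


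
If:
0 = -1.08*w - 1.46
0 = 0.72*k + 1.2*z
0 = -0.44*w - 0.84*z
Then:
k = -1.18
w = -1.35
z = 0.71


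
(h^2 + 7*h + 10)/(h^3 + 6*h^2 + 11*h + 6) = (h + 5)/(h^2 + 4*h + 3)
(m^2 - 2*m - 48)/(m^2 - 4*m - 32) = (m + 6)/(m + 4)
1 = 1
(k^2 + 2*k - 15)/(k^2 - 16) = (k^2 + 2*k - 15)/(k^2 - 16)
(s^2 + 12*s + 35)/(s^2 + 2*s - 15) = (s + 7)/(s - 3)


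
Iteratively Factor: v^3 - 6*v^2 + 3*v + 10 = (v - 2)*(v^2 - 4*v - 5) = (v - 5)*(v - 2)*(v + 1)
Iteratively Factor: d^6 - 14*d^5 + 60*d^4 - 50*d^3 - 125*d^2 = (d - 5)*(d^5 - 9*d^4 + 15*d^3 + 25*d^2) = d*(d - 5)*(d^4 - 9*d^3 + 15*d^2 + 25*d) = d*(d - 5)^2*(d^3 - 4*d^2 - 5*d) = d*(d - 5)^2*(d + 1)*(d^2 - 5*d) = d*(d - 5)^3*(d + 1)*(d)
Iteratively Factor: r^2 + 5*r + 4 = (r + 1)*(r + 4)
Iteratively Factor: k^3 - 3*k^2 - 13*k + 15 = (k - 1)*(k^2 - 2*k - 15) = (k - 1)*(k + 3)*(k - 5)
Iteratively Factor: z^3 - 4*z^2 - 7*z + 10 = (z - 5)*(z^2 + z - 2) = (z - 5)*(z + 2)*(z - 1)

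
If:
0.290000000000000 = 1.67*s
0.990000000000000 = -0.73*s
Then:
No Solution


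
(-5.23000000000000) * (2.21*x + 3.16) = -11.5583*x - 16.5268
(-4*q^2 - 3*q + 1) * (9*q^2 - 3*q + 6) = -36*q^4 - 15*q^3 - 6*q^2 - 21*q + 6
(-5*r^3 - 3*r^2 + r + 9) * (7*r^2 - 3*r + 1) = -35*r^5 - 6*r^4 + 11*r^3 + 57*r^2 - 26*r + 9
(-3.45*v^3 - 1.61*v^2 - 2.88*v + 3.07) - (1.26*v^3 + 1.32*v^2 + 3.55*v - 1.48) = -4.71*v^3 - 2.93*v^2 - 6.43*v + 4.55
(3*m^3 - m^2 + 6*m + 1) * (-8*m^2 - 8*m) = -24*m^5 - 16*m^4 - 40*m^3 - 56*m^2 - 8*m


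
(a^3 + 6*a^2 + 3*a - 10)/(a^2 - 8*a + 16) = (a^3 + 6*a^2 + 3*a - 10)/(a^2 - 8*a + 16)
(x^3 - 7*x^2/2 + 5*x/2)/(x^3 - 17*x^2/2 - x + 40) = x*(x - 1)/(x^2 - 6*x - 16)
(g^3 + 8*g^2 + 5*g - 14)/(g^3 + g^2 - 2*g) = (g + 7)/g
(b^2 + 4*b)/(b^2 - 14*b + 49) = b*(b + 4)/(b^2 - 14*b + 49)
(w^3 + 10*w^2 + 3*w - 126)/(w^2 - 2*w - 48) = (w^2 + 4*w - 21)/(w - 8)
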